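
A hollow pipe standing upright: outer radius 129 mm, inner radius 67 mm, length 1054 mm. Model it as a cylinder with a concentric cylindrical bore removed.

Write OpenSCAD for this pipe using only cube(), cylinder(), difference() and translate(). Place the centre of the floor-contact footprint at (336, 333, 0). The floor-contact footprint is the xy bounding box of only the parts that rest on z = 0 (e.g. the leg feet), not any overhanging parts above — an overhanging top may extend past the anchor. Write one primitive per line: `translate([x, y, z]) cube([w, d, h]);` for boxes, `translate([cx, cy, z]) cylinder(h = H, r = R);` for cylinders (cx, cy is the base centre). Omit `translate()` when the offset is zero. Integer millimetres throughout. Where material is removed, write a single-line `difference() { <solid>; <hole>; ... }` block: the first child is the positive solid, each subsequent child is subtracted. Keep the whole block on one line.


difference() { translate([336, 333, 0]) cylinder(h = 1054, r = 129); translate([336, 333, 0]) cylinder(h = 1054, r = 67); }


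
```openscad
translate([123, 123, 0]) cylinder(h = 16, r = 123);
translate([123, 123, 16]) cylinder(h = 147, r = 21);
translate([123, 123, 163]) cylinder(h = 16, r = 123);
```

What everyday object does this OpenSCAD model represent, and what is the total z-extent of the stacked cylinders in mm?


A spool. The overall height is 179 mm.

Three coaxial cylinders, large–small–large — a spool. Two 16 mm flanges and a 147 mm core give 16 + 147 + 16 = 179 mm.


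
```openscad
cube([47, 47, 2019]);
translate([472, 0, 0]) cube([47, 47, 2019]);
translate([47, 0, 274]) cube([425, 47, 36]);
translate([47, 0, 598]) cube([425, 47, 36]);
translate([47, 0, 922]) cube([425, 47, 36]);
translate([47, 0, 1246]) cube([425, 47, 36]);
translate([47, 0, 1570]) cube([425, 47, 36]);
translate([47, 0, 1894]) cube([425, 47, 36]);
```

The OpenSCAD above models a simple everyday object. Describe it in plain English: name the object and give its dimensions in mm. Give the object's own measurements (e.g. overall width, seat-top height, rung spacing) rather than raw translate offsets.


A straight ladder. Two 47×47 mm vertical rails, 2019 mm tall, stand 519 mm apart (outside-to-outside) with their front faces coplanar on the −y side. 6 rungs, each 47 mm deep and 36 mm tall, span between the inner faces of the rails, front faces flush with the rails. The lowest rung's underside is at z = 274 mm and rungs are spaced 324 mm apart (underside to underside).


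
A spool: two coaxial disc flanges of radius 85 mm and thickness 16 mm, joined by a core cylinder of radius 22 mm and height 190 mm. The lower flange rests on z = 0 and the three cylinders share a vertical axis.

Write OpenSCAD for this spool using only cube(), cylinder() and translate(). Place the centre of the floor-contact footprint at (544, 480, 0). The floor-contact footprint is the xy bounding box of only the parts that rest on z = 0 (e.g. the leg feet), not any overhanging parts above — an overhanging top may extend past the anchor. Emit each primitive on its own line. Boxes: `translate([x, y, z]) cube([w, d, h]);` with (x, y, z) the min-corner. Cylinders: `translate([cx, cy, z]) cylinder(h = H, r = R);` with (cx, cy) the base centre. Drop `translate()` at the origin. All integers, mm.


translate([544, 480, 0]) cylinder(h = 16, r = 85);
translate([544, 480, 16]) cylinder(h = 190, r = 22);
translate([544, 480, 206]) cylinder(h = 16, r = 85);


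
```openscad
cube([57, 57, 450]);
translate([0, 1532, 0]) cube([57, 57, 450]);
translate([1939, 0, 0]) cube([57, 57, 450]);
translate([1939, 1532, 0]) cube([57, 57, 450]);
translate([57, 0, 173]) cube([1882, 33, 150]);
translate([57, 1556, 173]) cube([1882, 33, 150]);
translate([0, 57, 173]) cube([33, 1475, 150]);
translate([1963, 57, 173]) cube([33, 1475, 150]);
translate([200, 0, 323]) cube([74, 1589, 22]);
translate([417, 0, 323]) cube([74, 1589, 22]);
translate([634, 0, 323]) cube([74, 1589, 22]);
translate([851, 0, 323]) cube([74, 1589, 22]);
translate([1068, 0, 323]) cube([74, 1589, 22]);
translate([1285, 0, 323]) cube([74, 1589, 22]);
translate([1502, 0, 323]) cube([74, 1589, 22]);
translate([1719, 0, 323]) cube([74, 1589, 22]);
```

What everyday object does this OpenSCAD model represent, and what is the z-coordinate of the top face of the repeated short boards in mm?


A bed frame. The slat-top height is 345 mm.

Four posts, four rails, and a row of slats — a bed frame. Slats sit on the rails at z = 173 + 150 = 323; with slat thickness 22, the top is 345 mm.


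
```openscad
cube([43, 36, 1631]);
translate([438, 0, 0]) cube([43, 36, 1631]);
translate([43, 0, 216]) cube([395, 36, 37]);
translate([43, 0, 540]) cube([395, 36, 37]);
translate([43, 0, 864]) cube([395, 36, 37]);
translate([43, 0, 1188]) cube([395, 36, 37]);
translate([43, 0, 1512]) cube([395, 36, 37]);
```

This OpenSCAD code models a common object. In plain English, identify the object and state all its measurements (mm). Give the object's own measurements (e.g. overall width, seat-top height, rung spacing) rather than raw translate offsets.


A straight ladder. Two 43×36 mm vertical rails, 1631 mm tall, stand 481 mm apart (outside-to-outside) with their front faces coplanar on the −y side. 5 rungs, each 36 mm deep and 37 mm tall, span between the inner faces of the rails, front faces flush with the rails. The lowest rung's underside is at z = 216 mm and rungs are spaced 324 mm apart (underside to underside).


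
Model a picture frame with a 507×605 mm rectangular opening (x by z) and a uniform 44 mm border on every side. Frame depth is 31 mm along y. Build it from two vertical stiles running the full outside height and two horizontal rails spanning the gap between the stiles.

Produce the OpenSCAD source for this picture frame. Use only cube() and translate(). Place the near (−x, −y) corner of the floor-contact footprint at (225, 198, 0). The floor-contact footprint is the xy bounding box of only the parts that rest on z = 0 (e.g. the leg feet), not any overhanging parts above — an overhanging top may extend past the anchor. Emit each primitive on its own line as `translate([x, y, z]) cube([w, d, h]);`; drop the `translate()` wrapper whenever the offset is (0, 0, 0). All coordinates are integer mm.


translate([225, 198, 0]) cube([44, 31, 693]);
translate([776, 198, 0]) cube([44, 31, 693]);
translate([269, 198, 0]) cube([507, 31, 44]);
translate([269, 198, 649]) cube([507, 31, 44]);


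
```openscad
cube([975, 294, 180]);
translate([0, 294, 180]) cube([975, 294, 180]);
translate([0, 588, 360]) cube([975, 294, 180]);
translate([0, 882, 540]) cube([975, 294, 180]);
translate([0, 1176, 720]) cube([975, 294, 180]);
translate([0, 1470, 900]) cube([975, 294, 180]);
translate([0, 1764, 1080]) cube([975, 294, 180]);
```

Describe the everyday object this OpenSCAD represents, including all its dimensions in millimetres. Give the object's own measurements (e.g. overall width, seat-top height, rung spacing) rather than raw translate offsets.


A straight staircase of 7 solid steps. Each step is 975 mm wide (x), 294 mm deep (y, the going) and 180 mm tall (the rise). The first step rests on the floor; each subsequent step sits one going further in +y and one rise higher in +z, directly behind and above the previous step with no overlap.


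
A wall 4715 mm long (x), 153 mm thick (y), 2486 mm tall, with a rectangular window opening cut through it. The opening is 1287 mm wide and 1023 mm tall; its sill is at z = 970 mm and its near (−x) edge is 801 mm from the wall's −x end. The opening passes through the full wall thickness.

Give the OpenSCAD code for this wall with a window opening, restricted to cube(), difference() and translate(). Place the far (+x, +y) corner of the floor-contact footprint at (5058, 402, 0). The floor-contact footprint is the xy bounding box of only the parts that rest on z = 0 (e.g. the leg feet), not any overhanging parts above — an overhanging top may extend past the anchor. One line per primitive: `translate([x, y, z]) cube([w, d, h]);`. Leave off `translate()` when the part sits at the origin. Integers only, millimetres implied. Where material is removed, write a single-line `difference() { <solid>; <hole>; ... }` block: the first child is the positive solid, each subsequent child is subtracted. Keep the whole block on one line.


difference() { translate([343, 249, 0]) cube([4715, 153, 2486]); translate([1144, 249, 970]) cube([1287, 153, 1023]); }


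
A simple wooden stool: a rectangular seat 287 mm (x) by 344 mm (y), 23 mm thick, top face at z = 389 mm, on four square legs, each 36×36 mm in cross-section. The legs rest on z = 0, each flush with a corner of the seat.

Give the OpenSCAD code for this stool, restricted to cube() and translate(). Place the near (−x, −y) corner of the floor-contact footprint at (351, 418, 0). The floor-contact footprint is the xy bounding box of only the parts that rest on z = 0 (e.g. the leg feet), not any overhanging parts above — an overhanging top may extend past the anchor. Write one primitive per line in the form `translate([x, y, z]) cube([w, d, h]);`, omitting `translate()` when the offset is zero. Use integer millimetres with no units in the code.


// leg_h = 389 - 23 = 366
translate([351, 418, 366]) cube([287, 344, 23]);
translate([351, 418, 0]) cube([36, 36, 366]);
translate([602, 418, 0]) cube([36, 36, 366]);
translate([351, 726, 0]) cube([36, 36, 366]);
translate([602, 726, 0]) cube([36, 36, 366]);


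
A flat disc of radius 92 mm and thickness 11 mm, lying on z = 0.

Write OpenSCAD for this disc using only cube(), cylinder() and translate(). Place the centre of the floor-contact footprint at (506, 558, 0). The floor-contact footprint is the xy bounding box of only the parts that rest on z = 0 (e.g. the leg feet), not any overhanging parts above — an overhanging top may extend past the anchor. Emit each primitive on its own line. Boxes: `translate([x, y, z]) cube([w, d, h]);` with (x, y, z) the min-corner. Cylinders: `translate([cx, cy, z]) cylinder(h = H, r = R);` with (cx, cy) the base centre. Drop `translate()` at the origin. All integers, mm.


translate([506, 558, 0]) cylinder(h = 11, r = 92);


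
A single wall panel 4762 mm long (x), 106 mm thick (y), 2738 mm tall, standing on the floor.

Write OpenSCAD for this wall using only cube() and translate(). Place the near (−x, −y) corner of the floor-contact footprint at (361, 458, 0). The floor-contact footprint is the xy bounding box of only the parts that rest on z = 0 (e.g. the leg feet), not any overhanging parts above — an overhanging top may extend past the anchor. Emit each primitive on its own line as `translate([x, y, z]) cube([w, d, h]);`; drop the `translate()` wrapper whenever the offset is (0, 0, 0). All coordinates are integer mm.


translate([361, 458, 0]) cube([4762, 106, 2738]);


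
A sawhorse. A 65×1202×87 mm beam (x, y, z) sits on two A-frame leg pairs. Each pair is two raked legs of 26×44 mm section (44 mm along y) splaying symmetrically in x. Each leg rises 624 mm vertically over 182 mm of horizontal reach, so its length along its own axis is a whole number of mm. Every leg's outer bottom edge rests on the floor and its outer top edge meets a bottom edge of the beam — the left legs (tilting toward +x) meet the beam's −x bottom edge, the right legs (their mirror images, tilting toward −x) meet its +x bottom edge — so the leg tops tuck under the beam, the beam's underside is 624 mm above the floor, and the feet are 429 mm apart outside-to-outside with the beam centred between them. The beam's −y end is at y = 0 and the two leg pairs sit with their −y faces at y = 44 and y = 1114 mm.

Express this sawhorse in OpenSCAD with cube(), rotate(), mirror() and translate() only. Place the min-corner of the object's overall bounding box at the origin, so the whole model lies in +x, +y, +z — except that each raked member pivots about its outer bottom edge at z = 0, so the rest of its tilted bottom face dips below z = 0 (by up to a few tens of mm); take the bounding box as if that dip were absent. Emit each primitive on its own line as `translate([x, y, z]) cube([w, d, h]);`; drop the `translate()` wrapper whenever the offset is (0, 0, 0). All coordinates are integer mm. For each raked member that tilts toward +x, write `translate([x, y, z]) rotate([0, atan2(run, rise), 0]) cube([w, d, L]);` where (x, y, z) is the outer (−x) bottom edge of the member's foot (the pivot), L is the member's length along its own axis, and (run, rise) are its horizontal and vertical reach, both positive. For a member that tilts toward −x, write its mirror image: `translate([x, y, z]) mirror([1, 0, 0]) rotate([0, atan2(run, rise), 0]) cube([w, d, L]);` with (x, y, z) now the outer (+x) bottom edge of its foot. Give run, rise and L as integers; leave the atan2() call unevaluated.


translate([182, 0, 624]) cube([65, 1202, 87]);
translate([0, 44, 0]) rotate([0, atan2(182, 624), 0]) cube([26, 44, 650]);
translate([429, 44, 0]) mirror([1, 0, 0]) rotate([0, atan2(182, 624), 0]) cube([26, 44, 650]);
translate([0, 1114, 0]) rotate([0, atan2(182, 624), 0]) cube([26, 44, 650]);
translate([429, 1114, 0]) mirror([1, 0, 0]) rotate([0, atan2(182, 624), 0]) cube([26, 44, 650]);


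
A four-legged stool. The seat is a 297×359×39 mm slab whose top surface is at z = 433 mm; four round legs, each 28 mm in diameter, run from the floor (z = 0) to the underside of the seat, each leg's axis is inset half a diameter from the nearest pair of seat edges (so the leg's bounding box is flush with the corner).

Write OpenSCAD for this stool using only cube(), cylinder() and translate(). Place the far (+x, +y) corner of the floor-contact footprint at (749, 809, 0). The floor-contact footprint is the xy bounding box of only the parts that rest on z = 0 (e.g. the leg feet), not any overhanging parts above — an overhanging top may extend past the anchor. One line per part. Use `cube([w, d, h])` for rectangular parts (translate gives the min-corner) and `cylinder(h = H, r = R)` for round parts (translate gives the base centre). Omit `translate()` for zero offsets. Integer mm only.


translate([452, 450, 394]) cube([297, 359, 39]);
translate([466, 464, 0]) cylinder(h = 394, r = 14);
translate([735, 464, 0]) cylinder(h = 394, r = 14);
translate([466, 795, 0]) cylinder(h = 394, r = 14);
translate([735, 795, 0]) cylinder(h = 394, r = 14);


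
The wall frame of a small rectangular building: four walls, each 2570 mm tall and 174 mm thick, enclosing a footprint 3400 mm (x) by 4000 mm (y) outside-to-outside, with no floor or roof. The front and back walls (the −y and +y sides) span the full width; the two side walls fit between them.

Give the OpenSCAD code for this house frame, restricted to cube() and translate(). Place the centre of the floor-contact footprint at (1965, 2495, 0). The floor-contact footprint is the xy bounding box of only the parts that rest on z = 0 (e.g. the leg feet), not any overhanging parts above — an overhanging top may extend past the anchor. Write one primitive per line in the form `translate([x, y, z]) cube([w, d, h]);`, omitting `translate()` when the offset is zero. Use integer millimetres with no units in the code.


translate([265, 495, 0]) cube([3400, 174, 2570]);
translate([265, 4321, 0]) cube([3400, 174, 2570]);
translate([265, 669, 0]) cube([174, 3652, 2570]);
translate([3491, 669, 0]) cube([174, 3652, 2570]);


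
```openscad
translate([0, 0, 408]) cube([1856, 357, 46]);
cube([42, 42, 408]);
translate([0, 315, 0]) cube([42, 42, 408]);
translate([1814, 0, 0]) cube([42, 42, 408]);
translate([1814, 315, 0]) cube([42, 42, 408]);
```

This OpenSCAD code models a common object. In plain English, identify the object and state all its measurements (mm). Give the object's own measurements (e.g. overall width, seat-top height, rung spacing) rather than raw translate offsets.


A long wooden bench with a 1856 mm (x) × 357 mm (y) seat, 46 mm thick, its top surface 454 mm above the floor. Four 42 mm square legs at the seat corners, flush with the edges, run from z = 0 to the seat underside.


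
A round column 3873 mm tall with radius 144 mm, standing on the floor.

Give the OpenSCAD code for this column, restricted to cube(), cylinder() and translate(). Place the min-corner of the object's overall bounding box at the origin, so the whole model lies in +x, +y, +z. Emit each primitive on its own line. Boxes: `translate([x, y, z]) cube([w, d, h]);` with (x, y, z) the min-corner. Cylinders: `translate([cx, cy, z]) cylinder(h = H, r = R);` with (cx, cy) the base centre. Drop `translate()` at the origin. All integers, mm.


translate([144, 144, 0]) cylinder(h = 3873, r = 144);


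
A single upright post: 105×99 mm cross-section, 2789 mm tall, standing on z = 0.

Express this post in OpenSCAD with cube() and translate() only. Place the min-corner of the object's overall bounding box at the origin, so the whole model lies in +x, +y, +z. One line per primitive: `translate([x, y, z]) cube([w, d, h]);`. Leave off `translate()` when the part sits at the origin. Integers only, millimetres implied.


cube([105, 99, 2789]);


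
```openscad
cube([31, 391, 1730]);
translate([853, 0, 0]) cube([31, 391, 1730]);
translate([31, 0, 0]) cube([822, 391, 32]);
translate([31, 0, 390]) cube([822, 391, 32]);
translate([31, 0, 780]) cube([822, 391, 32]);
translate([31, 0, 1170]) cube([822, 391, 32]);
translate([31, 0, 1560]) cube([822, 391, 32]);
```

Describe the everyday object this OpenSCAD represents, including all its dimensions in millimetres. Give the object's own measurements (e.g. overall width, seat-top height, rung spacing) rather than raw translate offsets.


An open bookshelf. Two side panels, each 31 mm thick, 391 mm deep and 1730 mm tall, stand 884 mm apart (outside-to-outside). Between them sit 5 shelves, each 32 mm thick and 391 mm deep, spanning the full gap between the sides. The bottom shelf rests on the floor (its underside at z = 0) and the clear gap between one shelf's top and the next shelf's underside is 358 mm.


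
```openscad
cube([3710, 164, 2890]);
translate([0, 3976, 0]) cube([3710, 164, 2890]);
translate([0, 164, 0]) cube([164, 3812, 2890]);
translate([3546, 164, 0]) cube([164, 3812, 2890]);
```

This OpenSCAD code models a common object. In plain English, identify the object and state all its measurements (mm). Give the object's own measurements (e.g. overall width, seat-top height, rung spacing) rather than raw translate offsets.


The wall frame of a small rectangular building: four walls, each 2890 mm tall and 164 mm thick, enclosing a footprint 3710 mm (x) by 4140 mm (y) outside-to-outside, with no floor or roof. The front and back walls (the −y and +y sides) span the full width; the two side walls fit between them.


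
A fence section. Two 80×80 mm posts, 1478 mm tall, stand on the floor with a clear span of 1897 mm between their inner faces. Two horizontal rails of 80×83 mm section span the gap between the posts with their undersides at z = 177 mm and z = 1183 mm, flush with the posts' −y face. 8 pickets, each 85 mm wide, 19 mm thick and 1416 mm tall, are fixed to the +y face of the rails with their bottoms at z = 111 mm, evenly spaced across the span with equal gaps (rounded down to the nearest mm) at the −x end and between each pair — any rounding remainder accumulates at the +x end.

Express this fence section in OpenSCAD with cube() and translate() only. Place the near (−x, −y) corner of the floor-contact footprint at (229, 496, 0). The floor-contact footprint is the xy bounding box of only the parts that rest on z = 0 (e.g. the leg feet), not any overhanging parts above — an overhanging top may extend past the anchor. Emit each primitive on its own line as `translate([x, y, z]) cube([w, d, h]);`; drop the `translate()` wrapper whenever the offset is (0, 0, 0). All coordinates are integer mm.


translate([229, 496, 0]) cube([80, 80, 1478]);
translate([2206, 496, 0]) cube([80, 80, 1478]);
translate([309, 496, 177]) cube([1897, 80, 83]);
translate([309, 496, 1183]) cube([1897, 80, 83]);
translate([444, 576, 111]) cube([85, 19, 1416]);
translate([664, 576, 111]) cube([85, 19, 1416]);
translate([884, 576, 111]) cube([85, 19, 1416]);
translate([1104, 576, 111]) cube([85, 19, 1416]);
translate([1324, 576, 111]) cube([85, 19, 1416]);
translate([1544, 576, 111]) cube([85, 19, 1416]);
translate([1764, 576, 111]) cube([85, 19, 1416]);
translate([1984, 576, 111]) cube([85, 19, 1416]);


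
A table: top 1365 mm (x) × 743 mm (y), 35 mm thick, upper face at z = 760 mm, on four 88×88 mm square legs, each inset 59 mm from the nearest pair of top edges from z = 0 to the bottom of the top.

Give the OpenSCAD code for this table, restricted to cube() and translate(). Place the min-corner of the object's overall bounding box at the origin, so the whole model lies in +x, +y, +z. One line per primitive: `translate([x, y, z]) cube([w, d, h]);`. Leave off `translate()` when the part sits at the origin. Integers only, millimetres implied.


translate([0, 0, 725]) cube([1365, 743, 35]);
translate([59, 59, 0]) cube([88, 88, 725]);
translate([1218, 59, 0]) cube([88, 88, 725]);
translate([59, 596, 0]) cube([88, 88, 725]);
translate([1218, 596, 0]) cube([88, 88, 725]);


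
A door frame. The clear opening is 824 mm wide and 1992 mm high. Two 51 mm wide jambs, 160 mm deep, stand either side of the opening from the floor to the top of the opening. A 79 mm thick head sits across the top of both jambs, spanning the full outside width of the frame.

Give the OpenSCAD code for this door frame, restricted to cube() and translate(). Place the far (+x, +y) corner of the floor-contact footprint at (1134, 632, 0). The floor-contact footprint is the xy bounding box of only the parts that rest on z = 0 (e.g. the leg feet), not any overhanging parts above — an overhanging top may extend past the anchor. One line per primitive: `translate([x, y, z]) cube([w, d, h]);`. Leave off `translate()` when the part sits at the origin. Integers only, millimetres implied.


translate([208, 472, 0]) cube([51, 160, 1992]);
translate([1083, 472, 0]) cube([51, 160, 1992]);
translate([208, 472, 1992]) cube([926, 160, 79]);


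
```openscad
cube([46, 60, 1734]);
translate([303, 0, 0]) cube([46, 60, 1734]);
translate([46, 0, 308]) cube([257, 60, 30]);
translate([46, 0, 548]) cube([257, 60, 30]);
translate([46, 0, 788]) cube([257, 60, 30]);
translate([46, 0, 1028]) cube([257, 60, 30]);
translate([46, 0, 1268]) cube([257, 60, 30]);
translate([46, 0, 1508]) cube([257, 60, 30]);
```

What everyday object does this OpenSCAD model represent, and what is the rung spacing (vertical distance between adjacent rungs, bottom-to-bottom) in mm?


A ladder. The rung spacing is 240 mm.

Two tall 46×60 posts with 6 short bars between them — a ladder. Adjacent rungs sit at z = 308 and z = 548, so the spacing is 548 − 308 = 240 mm.


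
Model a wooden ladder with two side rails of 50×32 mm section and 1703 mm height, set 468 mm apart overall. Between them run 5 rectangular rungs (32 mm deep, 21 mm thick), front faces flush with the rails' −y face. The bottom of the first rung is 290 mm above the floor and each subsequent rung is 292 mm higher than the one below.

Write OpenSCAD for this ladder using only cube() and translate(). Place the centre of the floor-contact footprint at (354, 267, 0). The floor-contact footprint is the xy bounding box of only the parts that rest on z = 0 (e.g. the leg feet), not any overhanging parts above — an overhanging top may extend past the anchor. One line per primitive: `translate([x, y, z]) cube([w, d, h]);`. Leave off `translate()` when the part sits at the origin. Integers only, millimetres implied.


translate([120, 251, 0]) cube([50, 32, 1703]);
translate([538, 251, 0]) cube([50, 32, 1703]);
translate([170, 251, 290]) cube([368, 32, 21]);
translate([170, 251, 582]) cube([368, 32, 21]);
translate([170, 251, 874]) cube([368, 32, 21]);
translate([170, 251, 1166]) cube([368, 32, 21]);
translate([170, 251, 1458]) cube([368, 32, 21]);


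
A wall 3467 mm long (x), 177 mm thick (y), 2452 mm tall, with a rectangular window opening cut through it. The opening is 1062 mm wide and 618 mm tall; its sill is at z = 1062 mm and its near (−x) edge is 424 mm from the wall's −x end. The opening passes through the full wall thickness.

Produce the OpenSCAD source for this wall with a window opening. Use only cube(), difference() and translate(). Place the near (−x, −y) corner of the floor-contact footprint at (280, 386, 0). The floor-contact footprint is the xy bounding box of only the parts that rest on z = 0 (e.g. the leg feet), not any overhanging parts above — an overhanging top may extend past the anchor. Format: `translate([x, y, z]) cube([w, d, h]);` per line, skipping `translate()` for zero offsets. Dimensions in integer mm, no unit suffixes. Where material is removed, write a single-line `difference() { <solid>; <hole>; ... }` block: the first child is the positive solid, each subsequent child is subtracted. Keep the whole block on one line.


difference() { translate([280, 386, 0]) cube([3467, 177, 2452]); translate([704, 386, 1062]) cube([1062, 177, 618]); }


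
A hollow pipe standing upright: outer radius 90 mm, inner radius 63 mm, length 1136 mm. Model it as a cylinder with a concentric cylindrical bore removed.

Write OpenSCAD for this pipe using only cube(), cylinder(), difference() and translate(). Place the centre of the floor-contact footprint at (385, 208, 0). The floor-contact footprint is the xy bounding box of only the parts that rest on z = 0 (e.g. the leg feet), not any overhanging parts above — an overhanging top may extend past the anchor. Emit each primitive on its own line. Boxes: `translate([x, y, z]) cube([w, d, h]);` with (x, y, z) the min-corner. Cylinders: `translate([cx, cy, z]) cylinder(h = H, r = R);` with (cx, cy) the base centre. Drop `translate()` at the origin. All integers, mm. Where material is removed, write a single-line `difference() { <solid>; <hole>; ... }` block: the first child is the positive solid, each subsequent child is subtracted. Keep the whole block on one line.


difference() { translate([385, 208, 0]) cylinder(h = 1136, r = 90); translate([385, 208, 0]) cylinder(h = 1136, r = 63); }


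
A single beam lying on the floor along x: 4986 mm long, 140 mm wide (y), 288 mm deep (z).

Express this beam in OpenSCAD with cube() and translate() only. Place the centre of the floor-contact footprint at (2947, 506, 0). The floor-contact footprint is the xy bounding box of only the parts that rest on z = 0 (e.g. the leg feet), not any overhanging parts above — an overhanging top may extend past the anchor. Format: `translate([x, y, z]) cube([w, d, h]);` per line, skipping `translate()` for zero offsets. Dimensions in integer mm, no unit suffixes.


translate([454, 436, 0]) cube([4986, 140, 288]);


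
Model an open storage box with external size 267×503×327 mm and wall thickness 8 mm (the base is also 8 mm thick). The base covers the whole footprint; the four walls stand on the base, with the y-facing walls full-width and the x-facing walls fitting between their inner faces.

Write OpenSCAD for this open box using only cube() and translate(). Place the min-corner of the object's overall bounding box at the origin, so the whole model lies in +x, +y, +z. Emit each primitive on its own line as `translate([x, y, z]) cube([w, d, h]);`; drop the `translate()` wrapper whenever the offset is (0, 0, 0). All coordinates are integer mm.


cube([267, 503, 8]);
translate([0, 0, 8]) cube([267, 8, 319]);
translate([0, 495, 8]) cube([267, 8, 319]);
translate([0, 8, 8]) cube([8, 487, 319]);
translate([259, 8, 8]) cube([8, 487, 319]);


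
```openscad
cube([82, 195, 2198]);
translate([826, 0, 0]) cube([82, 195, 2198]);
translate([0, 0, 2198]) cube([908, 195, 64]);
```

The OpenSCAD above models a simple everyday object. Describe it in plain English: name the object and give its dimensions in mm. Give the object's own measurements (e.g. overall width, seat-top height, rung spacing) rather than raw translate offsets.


A door frame. The clear opening is 744 mm wide and 2198 mm high. Two 82 mm wide jambs, 195 mm deep, stand either side of the opening from the floor to the top of the opening. A 64 mm thick head sits across the top of both jambs, spanning the full outside width of the frame.


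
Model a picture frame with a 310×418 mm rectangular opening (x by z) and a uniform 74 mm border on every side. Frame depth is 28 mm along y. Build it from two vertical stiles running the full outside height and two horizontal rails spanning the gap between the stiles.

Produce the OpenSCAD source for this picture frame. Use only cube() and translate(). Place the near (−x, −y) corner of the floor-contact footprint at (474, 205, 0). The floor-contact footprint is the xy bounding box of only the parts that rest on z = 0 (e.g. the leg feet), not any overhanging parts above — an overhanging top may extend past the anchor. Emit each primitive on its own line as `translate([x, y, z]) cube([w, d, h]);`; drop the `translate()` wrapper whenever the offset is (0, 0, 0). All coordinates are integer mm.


translate([474, 205, 0]) cube([74, 28, 566]);
translate([858, 205, 0]) cube([74, 28, 566]);
translate([548, 205, 0]) cube([310, 28, 74]);
translate([548, 205, 492]) cube([310, 28, 74]);


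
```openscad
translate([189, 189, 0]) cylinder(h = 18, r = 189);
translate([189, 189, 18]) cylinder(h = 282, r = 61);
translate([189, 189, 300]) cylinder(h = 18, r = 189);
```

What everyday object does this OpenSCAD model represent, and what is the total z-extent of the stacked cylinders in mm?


A spool. The overall height is 318 mm.

Three coaxial cylinders, large–small–large — a spool. Two 18 mm flanges and a 282 mm core give 18 + 282 + 18 = 318 mm.


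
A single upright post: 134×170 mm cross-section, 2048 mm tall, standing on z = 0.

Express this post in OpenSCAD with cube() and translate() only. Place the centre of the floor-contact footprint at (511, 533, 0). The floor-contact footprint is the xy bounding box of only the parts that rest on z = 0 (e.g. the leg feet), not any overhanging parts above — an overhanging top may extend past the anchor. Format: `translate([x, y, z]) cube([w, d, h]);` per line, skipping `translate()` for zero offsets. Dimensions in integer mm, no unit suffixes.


translate([444, 448, 0]) cube([134, 170, 2048]);


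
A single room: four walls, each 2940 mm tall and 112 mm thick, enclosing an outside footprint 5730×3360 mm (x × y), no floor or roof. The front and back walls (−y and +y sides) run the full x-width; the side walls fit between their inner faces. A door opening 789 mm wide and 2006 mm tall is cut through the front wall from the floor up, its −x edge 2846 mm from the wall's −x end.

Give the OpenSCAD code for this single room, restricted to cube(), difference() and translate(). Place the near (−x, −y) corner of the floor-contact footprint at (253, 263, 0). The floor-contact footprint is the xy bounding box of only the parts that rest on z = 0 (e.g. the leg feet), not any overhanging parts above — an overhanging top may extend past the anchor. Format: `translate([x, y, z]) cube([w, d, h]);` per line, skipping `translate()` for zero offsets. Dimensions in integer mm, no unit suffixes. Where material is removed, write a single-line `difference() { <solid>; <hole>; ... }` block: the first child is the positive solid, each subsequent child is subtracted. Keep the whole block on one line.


difference() { translate([253, 263, 0]) cube([5730, 112, 2940]); translate([3099, 263, 0]) cube([789, 112, 2006]); }
translate([253, 3511, 0]) cube([5730, 112, 2940]);
translate([253, 375, 0]) cube([112, 3136, 2940]);
translate([5871, 375, 0]) cube([112, 3136, 2940]);


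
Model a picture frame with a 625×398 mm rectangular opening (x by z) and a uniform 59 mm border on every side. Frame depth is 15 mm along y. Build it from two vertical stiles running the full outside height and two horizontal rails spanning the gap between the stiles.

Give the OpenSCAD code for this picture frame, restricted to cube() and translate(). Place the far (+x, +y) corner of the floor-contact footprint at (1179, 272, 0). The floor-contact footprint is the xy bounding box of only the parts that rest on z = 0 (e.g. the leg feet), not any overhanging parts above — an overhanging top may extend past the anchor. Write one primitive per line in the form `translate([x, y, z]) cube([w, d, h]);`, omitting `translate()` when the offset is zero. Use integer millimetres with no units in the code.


translate([436, 257, 0]) cube([59, 15, 516]);
translate([1120, 257, 0]) cube([59, 15, 516]);
translate([495, 257, 0]) cube([625, 15, 59]);
translate([495, 257, 457]) cube([625, 15, 59]);


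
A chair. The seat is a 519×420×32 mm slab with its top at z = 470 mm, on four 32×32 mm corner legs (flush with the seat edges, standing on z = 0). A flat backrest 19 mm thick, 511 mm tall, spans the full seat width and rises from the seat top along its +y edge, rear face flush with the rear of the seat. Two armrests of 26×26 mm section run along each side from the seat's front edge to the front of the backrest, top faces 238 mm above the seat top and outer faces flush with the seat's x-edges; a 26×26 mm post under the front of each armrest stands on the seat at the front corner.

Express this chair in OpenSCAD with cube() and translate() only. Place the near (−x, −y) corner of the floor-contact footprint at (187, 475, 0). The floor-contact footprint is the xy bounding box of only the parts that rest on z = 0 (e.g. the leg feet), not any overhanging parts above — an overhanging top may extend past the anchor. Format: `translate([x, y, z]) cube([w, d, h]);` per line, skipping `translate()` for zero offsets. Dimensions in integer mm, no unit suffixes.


translate([187, 475, 438]) cube([519, 420, 32]);
translate([187, 475, 0]) cube([32, 32, 438]);
translate([674, 475, 0]) cube([32, 32, 438]);
translate([187, 863, 0]) cube([32, 32, 438]);
translate([674, 863, 0]) cube([32, 32, 438]);
translate([187, 876, 470]) cube([519, 19, 511]);
translate([187, 475, 682]) cube([26, 401, 26]);
translate([680, 475, 682]) cube([26, 401, 26]);
translate([187, 475, 470]) cube([26, 26, 212]);
translate([680, 475, 470]) cube([26, 26, 212]);


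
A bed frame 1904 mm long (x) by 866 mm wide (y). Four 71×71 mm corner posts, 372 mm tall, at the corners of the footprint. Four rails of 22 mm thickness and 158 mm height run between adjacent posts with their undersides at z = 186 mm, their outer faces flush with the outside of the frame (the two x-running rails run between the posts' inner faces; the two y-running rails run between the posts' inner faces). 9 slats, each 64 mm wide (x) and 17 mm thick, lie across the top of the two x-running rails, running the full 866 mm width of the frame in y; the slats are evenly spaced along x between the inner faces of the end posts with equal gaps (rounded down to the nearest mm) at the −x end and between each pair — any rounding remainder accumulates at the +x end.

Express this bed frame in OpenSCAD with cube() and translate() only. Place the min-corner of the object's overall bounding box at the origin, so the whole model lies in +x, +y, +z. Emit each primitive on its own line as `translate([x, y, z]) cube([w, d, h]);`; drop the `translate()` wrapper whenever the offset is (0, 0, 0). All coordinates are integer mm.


cube([71, 71, 372]);
translate([0, 795, 0]) cube([71, 71, 372]);
translate([1833, 0, 0]) cube([71, 71, 372]);
translate([1833, 795, 0]) cube([71, 71, 372]);
translate([71, 0, 186]) cube([1762, 22, 158]);
translate([71, 844, 186]) cube([1762, 22, 158]);
translate([0, 71, 186]) cube([22, 724, 158]);
translate([1882, 71, 186]) cube([22, 724, 158]);
translate([189, 0, 344]) cube([64, 866, 17]);
translate([371, 0, 344]) cube([64, 866, 17]);
translate([553, 0, 344]) cube([64, 866, 17]);
translate([735, 0, 344]) cube([64, 866, 17]);
translate([917, 0, 344]) cube([64, 866, 17]);
translate([1099, 0, 344]) cube([64, 866, 17]);
translate([1281, 0, 344]) cube([64, 866, 17]);
translate([1463, 0, 344]) cube([64, 866, 17]);
translate([1645, 0, 344]) cube([64, 866, 17]);


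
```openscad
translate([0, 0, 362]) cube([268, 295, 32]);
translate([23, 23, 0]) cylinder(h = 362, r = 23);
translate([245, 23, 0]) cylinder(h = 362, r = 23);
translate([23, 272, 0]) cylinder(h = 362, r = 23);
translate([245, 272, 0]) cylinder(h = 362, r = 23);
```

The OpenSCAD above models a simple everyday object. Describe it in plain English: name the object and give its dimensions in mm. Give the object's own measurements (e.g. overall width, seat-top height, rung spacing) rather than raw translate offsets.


A simple wooden stool: a rectangular seat 268 mm (x) by 295 mm (y), 32 mm thick, top face at z = 394 mm, on four round legs, each 46 mm in diameter. The legs rest on z = 0, each leg's axis is inset half a diameter from the nearest pair of seat edges (so the leg's bounding box is flush with the corner).


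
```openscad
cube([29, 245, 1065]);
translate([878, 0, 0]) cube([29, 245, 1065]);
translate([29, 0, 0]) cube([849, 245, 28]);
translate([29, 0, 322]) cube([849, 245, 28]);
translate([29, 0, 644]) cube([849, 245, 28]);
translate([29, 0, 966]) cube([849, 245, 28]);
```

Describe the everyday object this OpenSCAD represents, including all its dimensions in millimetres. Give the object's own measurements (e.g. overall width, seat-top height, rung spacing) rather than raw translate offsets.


An open bookshelf. Two side panels, each 29 mm thick, 245 mm deep and 1065 mm tall, stand 907 mm apart (outside-to-outside). Between them sit 4 shelves, each 28 mm thick and 245 mm deep, spanning the full gap between the sides. The bottom shelf rests on the floor (its underside at z = 0) and the clear gap between one shelf's top and the next shelf's underside is 294 mm.


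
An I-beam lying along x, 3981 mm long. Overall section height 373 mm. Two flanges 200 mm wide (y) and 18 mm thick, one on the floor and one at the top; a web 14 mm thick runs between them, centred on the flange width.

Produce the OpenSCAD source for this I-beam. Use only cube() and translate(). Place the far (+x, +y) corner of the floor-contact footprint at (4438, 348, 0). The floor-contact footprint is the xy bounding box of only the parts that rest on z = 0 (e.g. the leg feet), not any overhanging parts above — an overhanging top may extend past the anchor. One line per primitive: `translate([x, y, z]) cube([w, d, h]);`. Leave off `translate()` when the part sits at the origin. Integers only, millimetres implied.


translate([457, 148, 0]) cube([3981, 200, 18]);
translate([457, 241, 18]) cube([3981, 14, 337]);
translate([457, 148, 355]) cube([3981, 200, 18]);


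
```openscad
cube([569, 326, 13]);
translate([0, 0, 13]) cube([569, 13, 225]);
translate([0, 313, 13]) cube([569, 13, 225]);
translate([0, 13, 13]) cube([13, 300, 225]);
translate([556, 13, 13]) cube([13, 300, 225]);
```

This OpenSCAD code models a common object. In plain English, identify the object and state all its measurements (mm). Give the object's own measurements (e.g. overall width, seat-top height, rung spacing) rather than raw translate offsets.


An open-topped rectangular box: outside dimensions 569×326×238 mm, with a uniform wall and base thickness of 13 mm. The base is a full 569×326 slab on the floor; four walls sit on top of the base. The front and back walls (the −y and +y sides) span the full width; the two side walls fit between them.


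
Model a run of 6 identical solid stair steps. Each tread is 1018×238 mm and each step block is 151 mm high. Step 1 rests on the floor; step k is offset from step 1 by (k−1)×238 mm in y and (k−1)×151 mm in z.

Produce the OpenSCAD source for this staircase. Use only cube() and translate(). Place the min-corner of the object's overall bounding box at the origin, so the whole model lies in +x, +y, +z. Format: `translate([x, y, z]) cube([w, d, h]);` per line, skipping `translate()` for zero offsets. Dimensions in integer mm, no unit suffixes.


cube([1018, 238, 151]);
translate([0, 238, 151]) cube([1018, 238, 151]);
translate([0, 476, 302]) cube([1018, 238, 151]);
translate([0, 714, 453]) cube([1018, 238, 151]);
translate([0, 952, 604]) cube([1018, 238, 151]);
translate([0, 1190, 755]) cube([1018, 238, 151]);
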